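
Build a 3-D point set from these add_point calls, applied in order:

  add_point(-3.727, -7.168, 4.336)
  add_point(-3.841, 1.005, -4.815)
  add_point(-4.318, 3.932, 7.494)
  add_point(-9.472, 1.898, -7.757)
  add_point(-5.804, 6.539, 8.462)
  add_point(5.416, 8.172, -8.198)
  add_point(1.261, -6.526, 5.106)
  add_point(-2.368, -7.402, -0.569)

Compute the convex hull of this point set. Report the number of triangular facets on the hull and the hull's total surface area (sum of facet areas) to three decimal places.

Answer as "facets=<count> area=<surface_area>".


Points on the hull: [0, 3, 4, 5, 6, 7] (6 of 8).

Per-facet area ½‖(b−a)×(c−a)‖:
  f1: (p7, p5, p3) → 108.7575
  f2: (p4, p5, p3) → 134.1546
  f3: (p6, p7, p5) → 64.5587
  f4: (p6, p4, p5) → 142.4822
  f5: (p0, p7, p3) → 32.9697
  f6: (p0, p4, p3) → 108.6848
  f7: (p0, p6, p7) → 12.8828
  f8: (p0, p6, p4) → 36.7868
Σ area = 641.277

Euler characteristic 6−12+8 = 2 ✓

facets=8 area=641.277


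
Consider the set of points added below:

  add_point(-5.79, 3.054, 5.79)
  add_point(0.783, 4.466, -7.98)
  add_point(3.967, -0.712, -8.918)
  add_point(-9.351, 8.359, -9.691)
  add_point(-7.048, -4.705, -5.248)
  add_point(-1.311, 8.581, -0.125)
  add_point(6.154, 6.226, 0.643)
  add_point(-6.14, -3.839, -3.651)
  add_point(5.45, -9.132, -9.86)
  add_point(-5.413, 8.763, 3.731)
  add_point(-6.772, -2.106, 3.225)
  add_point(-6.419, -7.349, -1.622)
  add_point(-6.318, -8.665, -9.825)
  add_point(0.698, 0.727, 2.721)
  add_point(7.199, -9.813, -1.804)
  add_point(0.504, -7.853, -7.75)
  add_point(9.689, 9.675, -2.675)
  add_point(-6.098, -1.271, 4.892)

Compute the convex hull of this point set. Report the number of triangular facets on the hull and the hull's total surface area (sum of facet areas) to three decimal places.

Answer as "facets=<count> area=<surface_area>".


facets=26 area=1136.325

Points on the hull: [0, 1, 2, 3, 4, 6, 8, 9, 10, 11, 12, 13, 14, 16, 17] (15 of 18).

Facet areas (half cross-product norm):
  f1: (p8, p14, p16) → 80.9439
  f2: (p9, p16, p3) → 114.2108
  f3: (p9, p0, p3) → 40.8405
  f4: (p6, p14, p16) → 43.1995
  f5: (p6, p9, p16) → 29.6032
  f6: (p6, p9, p0) → 37.1597
  f7: (p17, p0, p14) → 32.6581
  f8: (p17, p11, p14) → 61.4109
  f9: (p2, p8, p3) → 50.3807
  f10: (p2, p8, p16) → 39.0117
  f11: (p12, p8, p3) → 99.4641
  f12: (p12, p11, p14) → 57.4149
  f13: (p12, p8, p14) → 47.6061
  f14: (p13, p0, p14) → 29.1576
  f15: (p13, p6, p14) → 52.4651
  f16: (p13, p6, p0) → 26.5615
  f17: (p10, p11, p3) → 60.0338
  f18: (p10, p17, p11) → 3.5897
  f19: (p10, p0, p3) → 48.3045
  f20: (p10, p17, p0) → 3.4930
  f21: (p1, p16, p3) → 50.0179
  f22: (p1, p2, p3) → 22.2847
  f23: (p1, p2, p16) → 35.6325
  f24: (p4, p11, p3) → 18.0581
  f25: (p4, p12, p3) → 39.3037
  f26: (p4, p12, p11) → 13.5186
Σ area = 1136.325

Check V−E+F: 15 − 39 + 26 = 2.


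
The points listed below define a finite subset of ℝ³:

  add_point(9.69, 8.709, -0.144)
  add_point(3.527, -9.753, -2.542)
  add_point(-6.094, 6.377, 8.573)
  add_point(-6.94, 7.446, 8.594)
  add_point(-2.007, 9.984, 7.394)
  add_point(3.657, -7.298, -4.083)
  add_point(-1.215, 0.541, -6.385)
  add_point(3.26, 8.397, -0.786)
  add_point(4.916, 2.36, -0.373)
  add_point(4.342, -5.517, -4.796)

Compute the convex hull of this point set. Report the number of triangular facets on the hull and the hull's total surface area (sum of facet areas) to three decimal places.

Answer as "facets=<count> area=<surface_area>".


facets=14 area=572.181

Points on the hull: [0, 1, 2, 3, 4, 5, 6, 7, 9] (9 of 10).

Triangle areas on the boundary:
  f1: (p6, p1, p3) → 102.4744
  f2: (p7, p6, p3) → 73.8549
  f3: (p7, p6, p0) → 29.6688
  f4: (p2, p1, p3) → 7.5698
  f5: (p9, p1, p0) → 27.6300
  f6: (p9, p6, p0) → 61.8506
  f7: (p4, p1, p0) → 136.1679
  f8: (p4, p2, p1) → 60.7891
  f9: (p4, p2, p3) → 3.7974
  f10: (p4, p7, p3) → 23.0279
  f11: (p4, p7, p0) → 28.6197
  f12: (p5, p6, p1) → 8.2273
  f13: (p5, p9, p1) → 1.0023
  f14: (p5, p9, p6) → 7.5006
Σ area = 572.181

Euler characteristic 9−21+14 = 2 ✓


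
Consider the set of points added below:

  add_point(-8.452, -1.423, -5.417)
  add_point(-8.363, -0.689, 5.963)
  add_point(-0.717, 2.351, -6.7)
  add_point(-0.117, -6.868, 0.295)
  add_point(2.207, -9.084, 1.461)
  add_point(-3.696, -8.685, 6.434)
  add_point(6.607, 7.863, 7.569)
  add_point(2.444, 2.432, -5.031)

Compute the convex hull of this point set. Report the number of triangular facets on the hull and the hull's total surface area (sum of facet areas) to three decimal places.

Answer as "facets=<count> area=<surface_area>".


facets=10 area=621.974

Points on the hull: [0, 1, 2, 4, 5, 6, 7] (7 of 8).

Area of each hull facet:
  f1: (p2, p6, p0) → 67.6031
  f2: (p2, p4, p0) → 60.4770
  f3: (p1, p6, p0) → 97.8793
  f4: (p7, p4, p6) → 94.3490
  f5: (p7, p2, p6) → 18.9016
  f6: (p7, p2, p4) → 23.1901
  f7: (p5, p4, p6) → 71.4431
  f8: (p5, p1, p6) → 80.2510
  f9: (p5, p4, p0) → 55.0207
  f10: (p5, p1, p0) → 52.8593
Σ area = 621.974

Check V−E+F: 7 − 15 + 10 = 2.


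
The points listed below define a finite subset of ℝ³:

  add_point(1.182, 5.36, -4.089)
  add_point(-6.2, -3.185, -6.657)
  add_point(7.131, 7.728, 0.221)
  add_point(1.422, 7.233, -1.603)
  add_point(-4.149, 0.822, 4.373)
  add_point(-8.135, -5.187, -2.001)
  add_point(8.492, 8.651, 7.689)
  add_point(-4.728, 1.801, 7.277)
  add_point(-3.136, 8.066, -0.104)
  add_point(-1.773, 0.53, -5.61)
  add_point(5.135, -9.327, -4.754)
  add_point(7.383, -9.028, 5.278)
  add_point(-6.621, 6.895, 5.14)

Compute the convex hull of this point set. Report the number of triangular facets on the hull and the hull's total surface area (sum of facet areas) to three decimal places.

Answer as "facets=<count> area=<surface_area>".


12 of the 13 inputs are extreme points: [0, 1, 2, 3, 5, 6, 7, 8, 9, 10, 11, 12].

Per-facet area ½‖(b−a)×(c−a)‖:
  f1: (p1, p10, p5) → 35.3466
  f2: (p12, p1, p5) → 38.1666
  f3: (p11, p10, p5) → 72.8726
  f4: (p2, p11, p6) → 65.9624
  f5: (p2, p11, p10) → 86.9908
  f6: (p7, p12, p6) → 43.2564
  f7: (p7, p11, p6) → 114.2392
  f8: (p7, p12, p5) → 35.0334
  f9: (p7, p11, p5) → 95.4650
  f10: (p9, p1, p10) → 35.3434
  f11: (p8, p12, p6) → 44.8627
  f12: (p8, p2, p6) → 38.4642
  f13: (p8, p12, p1) → 42.5085
  f14: (p0, p2, p10) → 58.3272
  f15: (p0, p9, p10) → 32.9199
  f16: (p0, p9, p1) → 5.5194
  f17: (p0, p8, p1) → 37.4494
  f18: (p3, p8, p2) → 9.1436
  f19: (p3, p0, p2) → 8.7434
  f20: (p3, p0, p8) → 7.3068
Σ area = 907.921

Euler characteristic 12−30+20 = 2 ✓

facets=20 area=907.921


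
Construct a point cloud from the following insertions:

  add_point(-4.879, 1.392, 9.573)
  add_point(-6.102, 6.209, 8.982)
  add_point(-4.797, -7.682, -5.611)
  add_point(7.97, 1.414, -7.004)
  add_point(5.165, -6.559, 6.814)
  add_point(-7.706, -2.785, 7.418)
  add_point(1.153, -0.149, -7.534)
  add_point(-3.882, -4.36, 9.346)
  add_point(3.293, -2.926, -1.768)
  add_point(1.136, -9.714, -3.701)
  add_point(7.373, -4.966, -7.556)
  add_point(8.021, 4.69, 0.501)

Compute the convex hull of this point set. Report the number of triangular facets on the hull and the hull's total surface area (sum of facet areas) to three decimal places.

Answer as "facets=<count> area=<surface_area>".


Extreme-point indices: [0, 1, 2, 3, 4, 5, 6, 7, 9, 10, 11] — 11 of 12 on the boundary.

Triangle areas on the boundary:
  f1: (p4, p1, p11) → 102.3193
  f2: (p2, p1, p5) → 58.7374
  f3: (p7, p4, p9) → 56.3972
  f4: (p7, p2, p5) → 32.2895
  f5: (p7, p2, p9) → 48.4317
  f6: (p10, p2, p9) → 26.8313
  f7: (p10, p4, p11) → 77.6629
  f8: (p10, p4, p9) → 51.0751
  f9: (p6, p2, p1) → 92.6465
  f10: (p6, p10, p2) → 38.5084
  f11: (p0, p4, p1) → 21.8216
  f12: (p0, p7, p4) → 25.8972
  f13: (p0, p1, p5) → 11.3655
  f14: (p0, p7, p5) → 11.7901
  f15: (p3, p1, p11) → 58.6145
  f16: (p3, p6, p1) → 65.2896
  f17: (p3, p10, p11) → 23.1584
  f18: (p3, p6, p10) → 21.3864
Σ area = 824.223

Euler characteristic 11−27+18 = 2 ✓

facets=18 area=824.223


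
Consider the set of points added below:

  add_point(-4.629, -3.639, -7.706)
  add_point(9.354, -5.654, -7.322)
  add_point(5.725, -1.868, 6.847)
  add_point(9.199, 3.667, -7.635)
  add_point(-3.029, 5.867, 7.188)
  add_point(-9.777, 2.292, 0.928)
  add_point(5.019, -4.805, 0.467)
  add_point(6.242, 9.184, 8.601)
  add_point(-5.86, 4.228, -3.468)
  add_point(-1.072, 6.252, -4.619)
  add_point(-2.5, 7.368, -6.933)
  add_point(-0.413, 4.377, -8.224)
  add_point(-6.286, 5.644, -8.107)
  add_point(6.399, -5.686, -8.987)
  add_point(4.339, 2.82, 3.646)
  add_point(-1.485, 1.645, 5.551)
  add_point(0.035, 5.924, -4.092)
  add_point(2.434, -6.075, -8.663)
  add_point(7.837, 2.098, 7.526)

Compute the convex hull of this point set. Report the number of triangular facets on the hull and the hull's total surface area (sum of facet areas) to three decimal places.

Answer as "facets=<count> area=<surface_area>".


Points on the hull: [0, 1, 2, 3, 4, 5, 6, 7, 10, 11, 12, 13, 15, 17, 18] (15 of 19).

Triangle areas on the boundary:
  f1: (p3, p13, p1) → 15.8156
  f2: (p3, p10, p7) → 101.6465
  f3: (p4, p2, p7) → 51.2040
  f4: (p4, p12, p5) → 49.5010
  f5: (p4, p10, p7) → 70.4986
  f6: (p4, p12, p10) → 30.1219
  f7: (p18, p2, p1) → 33.2633
  f8: (p18, p2, p7) → 10.7804
  f9: (p18, p3, p1) → 70.7225
  f10: (p18, p3, p7) → 56.0590
  f11: (p0, p12, p5) → 46.1516
  f12: (p6, p2, p1) → 19.8866
  f13: (p6, p2, p5) → 57.5565
  f14: (p6, p0, p5) → 73.7725
  f15: (p11, p12, p10) → 8.3391
  f16: (p11, p3, p10) → 15.3028
  f17: (p11, p12, p13) → 25.3020
  f18: (p11, p3, p13) → 46.4063
  f19: (p15, p2, p5) → 18.3430
  f20: (p15, p4, p5) → 22.4114
  f21: (p15, p4, p2) → 15.3486
  f22: (p17, p13, p1) → 3.8282
  f23: (p17, p6, p1) → 30.1228
  f24: (p17, p6, p0) → 35.9119
  f25: (p17, p12, p13) → 25.0115
  f26: (p17, p0, p12) → 31.2355
Σ area = 964.543

Euler characteristic 15−39+26 = 2 ✓

facets=26 area=964.543


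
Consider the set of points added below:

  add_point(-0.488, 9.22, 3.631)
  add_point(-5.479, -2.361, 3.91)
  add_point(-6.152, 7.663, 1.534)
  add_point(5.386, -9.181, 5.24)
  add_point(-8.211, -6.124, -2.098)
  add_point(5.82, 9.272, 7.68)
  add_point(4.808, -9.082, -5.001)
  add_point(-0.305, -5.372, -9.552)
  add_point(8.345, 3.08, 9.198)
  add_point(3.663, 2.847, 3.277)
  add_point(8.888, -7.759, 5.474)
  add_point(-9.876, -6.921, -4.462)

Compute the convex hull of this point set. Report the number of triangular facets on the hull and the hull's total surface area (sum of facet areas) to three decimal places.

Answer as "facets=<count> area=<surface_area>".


facets=18 area=910.410

11 of the 12 inputs are extreme points: [0, 1, 2, 3, 4, 5, 6, 7, 8, 10, 11].

Triangle areas on the boundary:
  f1: (p0, p7, p5) → 68.7816
  f2: (p6, p7, p11) → 41.4362
  f3: (p6, p7, p5) → 86.8956
  f4: (p4, p1, p11) → 3.3966
  f5: (p8, p1, p5) → 53.8685
  f6: (p8, p6, p10) → 59.6915
  f7: (p8, p6, p5) → 61.2663
  f8: (p2, p0, p5) → 7.4724
  f9: (p2, p1, p5) → 69.8837
  f10: (p2, p1, p11) → 52.9725
  f11: (p2, p7, p11) → 87.6218
  f12: (p2, p0, p7) → 56.1524
  f13: (p3, p8, p10) → 20.5004
  f14: (p3, p8, p1) → 82.0543
  f15: (p3, p4, p1) → 48.6218
  f16: (p3, p4, p11) → 14.3322
  f17: (p3, p6, p11) → 76.1574
  f18: (p3, p6, p10) → 19.3045
Σ area = 910.410

Check V−E+F: 11 − 27 + 18 = 2.


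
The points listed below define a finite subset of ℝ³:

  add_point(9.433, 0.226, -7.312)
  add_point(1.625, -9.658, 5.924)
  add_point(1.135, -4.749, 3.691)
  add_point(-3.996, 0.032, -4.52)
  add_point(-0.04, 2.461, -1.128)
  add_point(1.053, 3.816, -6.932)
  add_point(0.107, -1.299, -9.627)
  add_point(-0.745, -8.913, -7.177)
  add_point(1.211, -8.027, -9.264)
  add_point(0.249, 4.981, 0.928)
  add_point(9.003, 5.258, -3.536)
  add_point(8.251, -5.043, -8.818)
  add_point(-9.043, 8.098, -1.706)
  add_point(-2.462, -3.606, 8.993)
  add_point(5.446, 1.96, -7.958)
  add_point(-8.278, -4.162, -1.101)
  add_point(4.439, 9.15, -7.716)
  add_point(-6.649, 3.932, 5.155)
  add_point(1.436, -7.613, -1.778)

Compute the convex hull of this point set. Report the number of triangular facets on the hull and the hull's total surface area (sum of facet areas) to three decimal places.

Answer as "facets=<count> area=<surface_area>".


Points on the hull: [0, 1, 6, 7, 8, 9, 10, 11, 12, 13, 15, 16, 17] (13 of 19).

Triangle areas on the boundary:
  f1: (p15, p6, p12) → 73.6963
  f2: (p10, p1, p0) → 57.5810
  f3: (p11, p1, p0) → 46.8515
  f4: (p13, p10, p1) → 74.2055
  f5: (p13, p15, p1) → 45.8900
  f6: (p16, p6, p12) → 79.7895
  f7: (p16, p10, p0) → 22.8702
  f8: (p16, p11, p0) → 20.3147
  f9: (p16, p11, p6) → 51.6088
  f10: (p7, p15, p1) → 65.7256
  f11: (p9, p16, p10) → 34.4839
  f12: (p17, p15, p12) → 42.8858
  f13: (p17, p13, p15) → 46.4973
  f14: (p17, p16, p12) → 61.6167
  f15: (p17, p9, p16) → 24.6150
  f16: (p17, p13, p10) → 83.9898
  f17: (p17, p9, p10) → 5.0938
  f18: (p8, p11, p6) → 25.4328
  f19: (p8, p15, p6) → 41.4629
  f20: (p8, p7, p15) → 11.2219
  f21: (p8, p11, p1) → 58.4709
  f22: (p8, p7, p1) → 16.1890
Σ area = 990.493

Check V−E+F: 13 − 33 + 22 = 2.

facets=22 area=990.493


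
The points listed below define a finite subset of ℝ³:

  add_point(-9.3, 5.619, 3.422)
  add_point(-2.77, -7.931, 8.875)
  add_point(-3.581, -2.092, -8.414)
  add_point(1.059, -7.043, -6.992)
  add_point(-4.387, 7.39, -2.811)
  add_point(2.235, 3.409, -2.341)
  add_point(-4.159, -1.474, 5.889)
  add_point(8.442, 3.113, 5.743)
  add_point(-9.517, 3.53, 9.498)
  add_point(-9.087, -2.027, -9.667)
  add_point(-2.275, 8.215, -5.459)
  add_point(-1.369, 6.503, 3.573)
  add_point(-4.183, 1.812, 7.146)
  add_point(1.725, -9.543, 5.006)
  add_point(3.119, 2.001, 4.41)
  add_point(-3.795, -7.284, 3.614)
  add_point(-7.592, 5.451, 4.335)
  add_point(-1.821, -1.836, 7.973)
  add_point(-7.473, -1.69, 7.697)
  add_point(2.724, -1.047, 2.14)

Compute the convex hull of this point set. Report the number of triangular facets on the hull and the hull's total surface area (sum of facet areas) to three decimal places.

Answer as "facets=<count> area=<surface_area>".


Extreme-point indices: [0, 1, 2, 3, 5, 7, 8, 9, 10, 11, 13, 15, 18] — 13 of 20 on the boundary.

Facet areas (half cross-product norm):
  f1: (p1, p7, p8) → 103.9770
  f2: (p1, p13, p7) → 43.9511
  f3: (p3, p13, p7) → 87.5678
  f4: (p11, p7, p8) → 47.8496
  f5: (p11, p10, p7) → 45.8799
  f6: (p0, p9, p8) → 36.9231
  f7: (p0, p10, p9) → 73.2044
  f8: (p0, p11, p8) → 25.6214
  f9: (p0, p11, p10) → 36.6959
  f10: (p18, p9, p8) → 49.1516
  f11: (p18, p1, p8) → 11.8299
  f12: (p18, p1, p9) → 67.6901
  f13: (p15, p1, p13) → 14.8724
  f14: (p15, p1, p9) → 11.9347
  f15: (p15, p3, p13) → 35.2618
  f16: (p15, p3, p9) → 67.1240
  f17: (p5, p10, p7) → 25.2151
  f18: (p5, p3, p7) → 54.7786
  f19: (p5, p3, p10) → 39.0674
  f20: (p2, p10, p9) → 30.0673
  f21: (p2, p3, p9) → 13.8580
  f22: (p2, p3, p10) → 31.4074
Σ area = 953.929

Euler characteristic 13−33+22 = 2 ✓

facets=22 area=953.929


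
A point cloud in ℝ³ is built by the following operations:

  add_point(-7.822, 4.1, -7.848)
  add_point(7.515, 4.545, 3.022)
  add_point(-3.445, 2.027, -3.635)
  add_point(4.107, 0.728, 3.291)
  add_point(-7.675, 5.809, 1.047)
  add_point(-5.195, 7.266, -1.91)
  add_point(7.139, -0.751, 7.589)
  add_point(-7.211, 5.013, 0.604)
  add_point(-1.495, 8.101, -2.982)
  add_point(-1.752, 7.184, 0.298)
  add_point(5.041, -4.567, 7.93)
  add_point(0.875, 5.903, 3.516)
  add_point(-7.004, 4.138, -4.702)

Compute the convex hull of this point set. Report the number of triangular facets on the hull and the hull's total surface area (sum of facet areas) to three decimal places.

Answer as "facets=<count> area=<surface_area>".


facets=18 area=401.804

Points on the hull: [0, 1, 2, 4, 5, 6, 7, 8, 9, 10, 11] (11 of 13).

Area of each hull facet:
  f1: (p8, p1, p0) → 35.9511
  f2: (p2, p1, p0) → 22.4972
  f3: (p2, p10, p0) → 9.5208
  f4: (p2, p10, p1) → 68.9858
  f5: (p7, p10, p0) → 66.6911
  f6: (p7, p4, p0) → 3.8206
  f7: (p7, p4, p10) → 7.2041
  f8: (p5, p8, p0) → 13.9175
  f9: (p5, p4, p0) → 14.5488
  f10: (p6, p10, p1) → 10.3324
  f11: (p6, p4, p10) → 38.1124
  f12: (p11, p8, p1) → 23.4076
  f13: (p11, p6, p1) → 23.7640
  f14: (p11, p6, p4) → 31.4698
  f15: (p9, p5, p8) → 6.2019
  f16: (p9, p11, p8) → 4.9559
  f17: (p9, p5, p4) → 8.3850
  f18: (p9, p11, p4) → 12.0375
Σ area = 401.804

Euler characteristic 11−27+18 = 2 ✓


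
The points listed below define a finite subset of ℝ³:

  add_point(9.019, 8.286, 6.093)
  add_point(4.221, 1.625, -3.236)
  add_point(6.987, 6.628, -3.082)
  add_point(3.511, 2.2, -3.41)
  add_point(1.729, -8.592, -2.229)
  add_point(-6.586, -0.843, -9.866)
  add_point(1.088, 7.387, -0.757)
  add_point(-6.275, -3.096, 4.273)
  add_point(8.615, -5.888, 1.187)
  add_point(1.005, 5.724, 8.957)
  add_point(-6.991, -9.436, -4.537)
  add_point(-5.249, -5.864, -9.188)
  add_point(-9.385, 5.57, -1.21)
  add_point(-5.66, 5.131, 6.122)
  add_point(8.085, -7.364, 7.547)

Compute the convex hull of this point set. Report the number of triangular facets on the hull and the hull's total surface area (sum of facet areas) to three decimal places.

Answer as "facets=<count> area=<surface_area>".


Points on the hull: [0, 2, 4, 5, 6, 7, 8, 9, 10, 11, 12, 13, 14] (13 of 15).

Area of each hull facet:
  f1: (p5, p10, p12) → 56.1799
  f2: (p7, p10, p12) → 58.2416
  f3: (p2, p5, p12) → 87.6469
  f4: (p2, p8, p0) → 62.6363
  f5: (p11, p5, p10) → 12.9972
  f6: (p11, p2, p5) → 43.6940
  f7: (p11, p2, p8) → 110.3636
  f8: (p6, p0, p12) → 34.6913
  f9: (p6, p2, p12) → 16.5357
  f10: (p6, p2, p0) → 30.0039
  f11: (p4, p11, p10) → 27.4590
  f12: (p4, p11, p8) → 26.4074
  f13: (p13, p7, p12) → 34.2730
  f14: (p13, p9, p7) → 29.8863
  f15: (p13, p0, p12) → 55.8398
  f16: (p13, p9, p0) → 22.2492
  f17: (p14, p9, p7) → 85.3692
  f18: (p14, p4, p8) → 25.7423
  f19: (p14, p8, p0) → 48.8850
  f20: (p14, p9, p0) → 65.0095
  f21: (p14, p7, p10) → 83.1831
  f22: (p14, p4, p10) → 35.4930
Σ area = 1052.787

Euler: V−E+F = 13−33+22 = 2.

facets=22 area=1052.787


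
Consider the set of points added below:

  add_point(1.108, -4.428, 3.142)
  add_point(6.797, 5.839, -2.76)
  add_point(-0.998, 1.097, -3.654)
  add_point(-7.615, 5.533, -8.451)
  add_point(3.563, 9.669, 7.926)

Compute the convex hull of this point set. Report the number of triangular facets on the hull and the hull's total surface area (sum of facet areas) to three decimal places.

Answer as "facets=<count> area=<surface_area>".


Points on the hull: [0, 1, 2, 3, 4] (5 of 5).

Per-facet area ½‖(b−a)×(c−a)‖:
  f1: (p4, p1, p3) → 91.1399
  f2: (p4, p0, p3) → 128.9033
  f3: (p4, p0, p1) → 74.6182
  f4: (p2, p1, p3) → 38.9058
  f5: (p2, p0, p3) → 22.1907
  f6: (p2, p0, p1) → 41.2506
Σ area = 397.008

Euler characteristic 5−9+6 = 2 ✓

facets=6 area=397.008


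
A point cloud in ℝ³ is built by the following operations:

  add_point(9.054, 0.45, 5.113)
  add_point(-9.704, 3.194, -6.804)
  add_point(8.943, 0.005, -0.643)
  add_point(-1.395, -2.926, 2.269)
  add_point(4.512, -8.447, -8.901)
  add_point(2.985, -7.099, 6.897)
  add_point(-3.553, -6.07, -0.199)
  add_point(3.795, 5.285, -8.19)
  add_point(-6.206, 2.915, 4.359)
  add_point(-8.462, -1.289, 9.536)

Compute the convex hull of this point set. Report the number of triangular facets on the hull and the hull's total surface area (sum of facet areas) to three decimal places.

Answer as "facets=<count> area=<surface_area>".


9 of the 10 inputs are extreme points: [0, 1, 2, 4, 5, 6, 7, 8, 9].

Facet areas (half cross-product norm):
  f1: (p7, p4, p1) → 94.0938
  f2: (p6, p4, p1) → 77.9312
  f3: (p6, p9, p1) → 76.8189
  f4: (p2, p4, p0) → 25.6339
  f5: (p2, p7, p0) → 22.2286
  f6: (p2, p7, p4) → 63.4257
  f7: (p8, p9, p0) → 53.5371
  f8: (p8, p7, p0) → 105.0770
  f9: (p8, p9, p1) → 32.3199
  f10: (p8, p7, p1) → 78.8062
  f11: (p5, p9, p0) → 62.7322
  f12: (p5, p6, p9) → 55.4898
  f13: (p5, p4, p0) → 77.2466
  f14: (p5, p6, p4) → 58.6158
Σ area = 883.957

Euler: V−E+F = 9−21+14 = 2.

facets=14 area=883.957


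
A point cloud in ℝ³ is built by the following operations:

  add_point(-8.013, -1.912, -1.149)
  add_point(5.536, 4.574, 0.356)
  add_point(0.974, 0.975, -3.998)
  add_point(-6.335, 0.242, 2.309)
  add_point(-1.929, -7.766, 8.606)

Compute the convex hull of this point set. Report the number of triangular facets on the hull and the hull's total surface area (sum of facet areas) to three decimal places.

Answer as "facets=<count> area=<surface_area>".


Hull vertices (5/5): indices [0, 1, 2, 3, 4].

Triangle areas on the boundary:
  f1: (p2, p4, p0) → 63.4067
  f2: (p2, p4, p1) → 56.4457
  f3: (p3, p4, p0) → 23.7145
  f4: (p3, p4, p1) → 70.9118
  f5: (p3, p2, p0) → 20.9539
  f6: (p3, p2, p1) → 34.8905
Σ area = 270.323

Euler characteristic 5−9+6 = 2 ✓

facets=6 area=270.323


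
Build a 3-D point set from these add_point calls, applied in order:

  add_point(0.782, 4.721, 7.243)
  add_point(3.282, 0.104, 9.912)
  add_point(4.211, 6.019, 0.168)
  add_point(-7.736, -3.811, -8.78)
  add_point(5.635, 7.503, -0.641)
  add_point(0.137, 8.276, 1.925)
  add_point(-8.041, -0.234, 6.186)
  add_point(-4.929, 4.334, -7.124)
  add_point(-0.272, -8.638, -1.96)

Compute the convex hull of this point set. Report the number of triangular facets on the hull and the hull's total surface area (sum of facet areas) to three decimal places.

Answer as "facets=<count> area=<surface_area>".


facets=12 area=663.094

Points on the hull: [0, 1, 3, 4, 5, 6, 7, 8] (8 of 9).

Facet areas (half cross-product norm):
  f1: (p3, p8, p6) → 75.7004
  f2: (p3, p8, p4) → 95.7663
  f3: (p1, p8, p6) → 79.1567
  f4: (p1, p8, p4) → 95.8508
  f5: (p7, p3, p6) → 62.0775
  f6: (p7, p3, p4) → 45.3154
  f7: (p0, p1, p6) → 29.9455
  f8: (p0, p1, p4) → 26.3083
  f9: (p5, p7, p4) → 33.9197
  f10: (p5, p0, p4) → 19.3151
  f11: (p5, p7, p6) → 67.1838
  f12: (p5, p0, p6) → 32.5541
Σ area = 663.094

Euler characteristic 8−18+12 = 2 ✓


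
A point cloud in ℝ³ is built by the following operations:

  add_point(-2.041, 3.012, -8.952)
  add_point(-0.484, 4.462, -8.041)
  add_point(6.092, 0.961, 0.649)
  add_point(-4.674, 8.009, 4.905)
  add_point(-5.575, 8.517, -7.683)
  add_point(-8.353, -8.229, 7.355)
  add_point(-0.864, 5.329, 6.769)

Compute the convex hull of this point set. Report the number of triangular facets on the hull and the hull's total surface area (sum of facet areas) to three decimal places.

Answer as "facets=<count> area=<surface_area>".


7 of the 7 inputs are extreme points: [0, 1, 2, 3, 4, 5, 6].

Triangle areas on the boundary:
  f1: (p0, p2, p5) → 115.9487
  f2: (p0, p4, p5) → 68.6141
  f3: (p3, p4, p5) → 104.7616
  f4: (p3, p4, p2) → 83.1877
  f5: (p1, p4, p2) → 29.9203
  f6: (p1, p0, p2) → 11.5191
  f7: (p1, p0, p4) → 7.4940
  f8: (p6, p2, p5) → 79.3634
  f9: (p6, p3, p5) → 38.6285
  f10: (p6, p3, p2) → 21.9252
Σ area = 561.363

Check V−E+F: 7 − 15 + 10 = 2.

facets=10 area=561.363


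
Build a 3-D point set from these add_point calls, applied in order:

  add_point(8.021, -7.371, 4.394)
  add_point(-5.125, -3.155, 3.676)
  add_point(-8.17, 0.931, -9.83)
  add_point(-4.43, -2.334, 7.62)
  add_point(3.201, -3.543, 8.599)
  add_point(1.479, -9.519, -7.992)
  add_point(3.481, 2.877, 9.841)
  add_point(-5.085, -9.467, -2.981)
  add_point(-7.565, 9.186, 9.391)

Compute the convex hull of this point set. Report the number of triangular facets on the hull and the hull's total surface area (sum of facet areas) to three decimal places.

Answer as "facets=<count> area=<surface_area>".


Points on the hull: [0, 2, 3, 4, 5, 6, 7, 8] (8 of 9).

Area of each hull facet:
  f1: (p6, p8, p2) → 131.9162
  f2: (p7, p8, p2) → 132.0895
  f3: (p5, p7, p2) → 52.5326
  f4: (p5, p7, p0) → 57.7191
  f5: (p5, p6, p2) → 151.5282
  f6: (p5, p6, p0) → 83.0891
  f7: (p4, p6, p0) → 19.8183
  f8: (p4, p7, p0) → 55.2918
  f9: (p4, p6, p8) → 37.3579
  f10: (p3, p7, p8) → 59.2994
  f11: (p3, p4, p8) → 43.3909
  f12: (p3, p4, p7) → 49.7055
Σ area = 873.739

Euler characteristic 8−18+12 = 2 ✓

facets=12 area=873.739


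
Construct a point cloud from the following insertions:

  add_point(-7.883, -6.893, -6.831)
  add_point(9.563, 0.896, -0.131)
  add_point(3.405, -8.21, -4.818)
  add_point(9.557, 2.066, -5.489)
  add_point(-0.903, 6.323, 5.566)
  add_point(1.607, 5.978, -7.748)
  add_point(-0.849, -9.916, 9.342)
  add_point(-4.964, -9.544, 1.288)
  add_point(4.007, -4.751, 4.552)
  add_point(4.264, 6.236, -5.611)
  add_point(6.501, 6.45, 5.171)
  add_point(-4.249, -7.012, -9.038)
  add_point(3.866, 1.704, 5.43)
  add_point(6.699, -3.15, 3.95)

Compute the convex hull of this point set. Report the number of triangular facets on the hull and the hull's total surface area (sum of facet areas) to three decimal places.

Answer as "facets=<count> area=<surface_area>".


Extreme-point indices: [0, 1, 2, 3, 4, 5, 6, 7, 9, 10, 11, 13] — 12 of 14 on the boundary.

Per-facet area ½‖(b−a)×(c−a)‖:
  f1: (p4, p6, p10) → 61.7976
  f2: (p4, p5, p0) → 107.3874
  f3: (p3, p10, p1) → 19.8497
  f4: (p3, p2, p1) → 31.9575
  f5: (p7, p2, p6) → 46.6573
  f6: (p7, p4, p0) → 76.3612
  f7: (p7, p4, p6) → 73.1968
  f8: (p13, p2, p1) → 34.0508
  f9: (p13, p2, p6) → 60.8280
  f10: (p13, p10, p1) → 26.2404
  f11: (p13, p6, p10) → 47.7385
  f12: (p9, p3, p10) → 36.6029
  f13: (p9, p3, p5) → 9.4283
  f14: (p9, p4, p10) → 40.3686
  f15: (p9, p4, p5) → 20.4292
  f16: (p11, p7, p0) → 18.8737
  f17: (p11, p7, p2) → 42.2640
  f18: (p11, p5, p0) → 29.2317
  f19: (p11, p3, p5) → 65.4079
  f20: (p11, p3, p2) → 50.4439
Σ area = 899.115

Euler: V−E+F = 12−30+20 = 2.

facets=20 area=899.115


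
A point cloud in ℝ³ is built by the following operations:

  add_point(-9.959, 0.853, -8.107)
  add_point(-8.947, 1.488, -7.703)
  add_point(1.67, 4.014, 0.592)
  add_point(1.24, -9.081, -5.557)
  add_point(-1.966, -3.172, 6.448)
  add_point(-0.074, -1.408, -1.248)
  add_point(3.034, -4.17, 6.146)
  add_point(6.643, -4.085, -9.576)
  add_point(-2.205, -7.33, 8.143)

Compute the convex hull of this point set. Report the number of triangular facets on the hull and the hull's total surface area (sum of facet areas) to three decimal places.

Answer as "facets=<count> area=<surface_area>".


8 of the 9 inputs are extreme points: [0, 1, 2, 3, 4, 6, 7, 8].

Area of each hull facet:
  f1: (p3, p7, p0) → 63.6636
  f2: (p3, p8, p0) → 107.5678
  f3: (p1, p7, p0) → 8.7998
  f4: (p1, p2, p7) → 91.7822
  f5: (p6, p2, p7) → 68.9837
  f6: (p6, p3, p7) → 53.3546
  f7: (p6, p3, p8) → 41.2398
  f8: (p4, p1, p2) → 68.1259
  f9: (p4, p6, p2) → 24.6137
  f10: (p4, p6, p8) → 11.4181
  f11: (p4, p8, p0) → 32.9497
  f12: (p4, p1, p0) → 9.1390
Σ area = 581.638

Check V−E+F: 8 − 18 + 12 = 2.

facets=12 area=581.638


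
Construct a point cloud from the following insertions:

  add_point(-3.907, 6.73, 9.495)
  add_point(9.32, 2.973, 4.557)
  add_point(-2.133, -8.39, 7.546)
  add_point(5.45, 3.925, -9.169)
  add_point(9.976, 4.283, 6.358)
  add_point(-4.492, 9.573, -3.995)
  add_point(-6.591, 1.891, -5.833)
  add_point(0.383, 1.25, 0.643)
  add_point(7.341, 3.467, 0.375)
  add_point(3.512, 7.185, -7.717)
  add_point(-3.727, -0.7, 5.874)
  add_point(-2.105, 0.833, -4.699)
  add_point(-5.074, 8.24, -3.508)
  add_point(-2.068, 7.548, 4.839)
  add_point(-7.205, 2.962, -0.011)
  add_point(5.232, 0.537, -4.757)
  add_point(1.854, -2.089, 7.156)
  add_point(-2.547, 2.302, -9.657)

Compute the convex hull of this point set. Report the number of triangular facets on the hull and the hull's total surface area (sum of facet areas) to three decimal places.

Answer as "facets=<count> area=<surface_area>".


Points on the hull: [0, 1, 2, 3, 4, 5, 6, 9, 12, 13, 14, 15, 17] (13 of 18).

Facet areas (half cross-product norm):
  f1: (p0, p2, p14) → 74.7359
  f2: (p0, p2, p4) → 105.5237
  f3: (p6, p2, p14) → 40.8451
  f4: (p6, p17, p2) → 44.9734
  f5: (p15, p17, p2) → 78.5040
  f6: (p5, p6, p17) → 22.6888
  f7: (p5, p0, p14) → 43.9065
  f8: (p1, p2, p4) → 17.0411
  f9: (p1, p15, p2) → 82.5755
  f10: (p13, p0, p4) → 31.2730
  f11: (p13, p5, p4) → 53.5856
  f12: (p13, p5, p0) → 14.1016
  f13: (p9, p5, p4) → 71.9796
  f14: (p9, p5, p17) → 33.5458
  f15: (p12, p6, p14) → 18.1948
  f16: (p12, p5, p14) → 1.1642
  f17: (p12, p5, p6) → 3.3729
  f18: (p3, p1, p4) → 10.3015
  f19: (p3, p9, p4) → 31.9870
  f20: (p3, p1, p15) → 24.3395
  f21: (p3, p15, p17) → 22.6114
  f22: (p3, p9, p17) → 15.9046
Σ area = 843.155

Euler: V−E+F = 13−33+22 = 2.

facets=22 area=843.155


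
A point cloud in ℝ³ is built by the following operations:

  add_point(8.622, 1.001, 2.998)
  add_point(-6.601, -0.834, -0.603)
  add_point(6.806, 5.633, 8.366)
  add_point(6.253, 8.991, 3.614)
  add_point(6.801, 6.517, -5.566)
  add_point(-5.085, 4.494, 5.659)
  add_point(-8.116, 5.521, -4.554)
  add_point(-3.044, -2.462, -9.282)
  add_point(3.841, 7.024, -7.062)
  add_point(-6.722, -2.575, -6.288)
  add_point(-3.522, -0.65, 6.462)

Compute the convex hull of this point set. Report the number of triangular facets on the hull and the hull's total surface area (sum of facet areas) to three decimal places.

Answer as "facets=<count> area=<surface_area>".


11 of the 11 inputs are extreme points: [0, 1, 2, 3, 4, 5, 6, 7, 8, 9, 10].

Facet areas (half cross-product norm):
  f1: (p7, p9, p6) → 19.3522
  f2: (p10, p7, p0) → 96.8066
  f3: (p10, p7, p9) → 28.6640
  f4: (p4, p7, p0) → 71.5736
  f5: (p1, p9, p6) → 21.9509
  f6: (p1, p10, p9) → 10.3965
  f7: (p8, p7, p6) → 57.6196
  f8: (p8, p4, p7) → 17.6431
  f9: (p3, p4, p0) → 37.4810
  f10: (p3, p8, p6) → 68.3963
  f11: (p3, p8, p4) → 15.0253
  f12: (p5, p1, p6) → 31.7331
  f13: (p5, p1, p10) → 20.4023
  f14: (p5, p3, p6) → 66.0342
  f15: (p2, p10, p0) → 43.5887
  f16: (p2, p3, p0) → 20.9164
  f17: (p2, p5, p10) → 32.4456
  f18: (p2, p5, p3) → 34.9336
Σ area = 694.963

Euler: V−E+F = 11−27+18 = 2.

facets=18 area=694.963


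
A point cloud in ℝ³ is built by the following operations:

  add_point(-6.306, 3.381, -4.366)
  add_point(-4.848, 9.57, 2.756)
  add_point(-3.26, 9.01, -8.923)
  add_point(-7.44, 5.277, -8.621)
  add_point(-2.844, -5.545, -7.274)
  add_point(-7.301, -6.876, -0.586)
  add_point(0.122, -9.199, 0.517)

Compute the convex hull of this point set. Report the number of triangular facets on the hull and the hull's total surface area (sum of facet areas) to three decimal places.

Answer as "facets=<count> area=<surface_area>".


facets=8 area=467.617

Extreme-point indices: [1, 2, 3, 4, 5, 6] — 6 of 7 on the boundary.

Triangle areas on the boundary:
  f1: (p1, p2, p3) → 32.8654
  f2: (p1, p2, p6) → 113.1384
  f3: (p5, p1, p3) → 88.3831
  f4: (p5, p1, p6) → 66.1182
  f5: (p4, p2, p3) → 31.4055
  f6: (p4, p2, p6) → 57.5897
  f7: (p4, p5, p3) → 48.1824
  f8: (p4, p5, p6) → 29.9342
Σ area = 467.617

Euler characteristic 6−12+8 = 2 ✓


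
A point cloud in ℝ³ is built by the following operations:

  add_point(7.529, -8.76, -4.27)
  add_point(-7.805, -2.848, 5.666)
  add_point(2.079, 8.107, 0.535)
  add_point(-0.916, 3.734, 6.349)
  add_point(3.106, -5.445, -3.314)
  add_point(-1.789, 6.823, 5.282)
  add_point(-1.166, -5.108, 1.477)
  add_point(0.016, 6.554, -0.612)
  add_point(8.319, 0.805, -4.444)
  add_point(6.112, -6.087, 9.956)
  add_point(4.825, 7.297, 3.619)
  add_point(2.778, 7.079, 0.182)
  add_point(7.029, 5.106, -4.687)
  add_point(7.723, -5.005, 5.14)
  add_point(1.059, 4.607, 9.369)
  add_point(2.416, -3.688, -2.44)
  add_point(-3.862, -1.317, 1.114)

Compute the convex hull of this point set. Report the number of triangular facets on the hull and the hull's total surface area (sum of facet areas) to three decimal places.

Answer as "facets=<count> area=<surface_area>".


facets=22 area=714.646

13 of the 17 inputs are extreme points: [0, 1, 2, 4, 5, 7, 8, 9, 10, 12, 13, 14, 16].

Per-facet area ½‖(b−a)×(c−a)‖:
  f1: (p9, p0, p1) → 107.2570
  f2: (p13, p0, p8) → 45.4869
  f3: (p13, p9, p0) → 16.5232
  f4: (p13, p10, p8) → 57.6672
  f5: (p13, p10, p9) → 32.0700
  f6: (p14, p9, p1) → 70.1115
  f7: (p14, p10, p9) → 43.2102
  f8: (p4, p0, p1) → 23.5136
  f9: (p4, p16, p1) → 19.8944
  f10: (p12, p0, p8) → 7.9104
  f11: (p12, p4, p0) → 30.7425
  f12: (p12, p10, p8) → 19.2702
  f13: (p12, p2, p10) → 16.4029
  f14: (p5, p14, p1) → 30.9271
  f15: (p5, p14, p10) → 17.8076
  f16: (p5, p2, p10) → 12.9186
  f17: (p7, p4, p16) → 41.2578
  f18: (p7, p12, p4) → 45.8584
  f19: (p7, p12, p2) → 11.0116
  f20: (p7, p16, p1) → 21.4994
  f21: (p7, p5, p1) → 34.7611
  f22: (p7, p5, p2) → 8.5439
Σ area = 714.646

Euler characteristic 13−33+22 = 2 ✓


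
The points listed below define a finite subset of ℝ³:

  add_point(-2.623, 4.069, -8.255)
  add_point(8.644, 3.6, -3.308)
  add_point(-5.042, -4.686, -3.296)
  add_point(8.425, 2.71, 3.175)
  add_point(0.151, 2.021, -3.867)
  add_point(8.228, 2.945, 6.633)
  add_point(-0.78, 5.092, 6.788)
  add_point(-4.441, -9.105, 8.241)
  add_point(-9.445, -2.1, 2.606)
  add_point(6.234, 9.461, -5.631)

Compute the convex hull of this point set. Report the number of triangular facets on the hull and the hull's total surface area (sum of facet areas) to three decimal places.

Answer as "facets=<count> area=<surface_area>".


facets=14 area=744.022

Points on the hull: [0, 1, 2, 3, 5, 6, 7, 8, 9] (9 of 10).

Per-facet area ½‖(b−a)×(c−a)‖:
  f1: (p6, p7, p8) → 61.2412
  f2: (p6, p0, p8) → 80.4012
  f3: (p2, p7, p8) → 40.0012
  f4: (p2, p0, p8) → 39.4469
  f5: (p2, p7, p1) → 97.9112
  f6: (p2, p0, p1) → 63.7132
  f7: (p5, p6, p7) → 68.2134
  f8: (p9, p0, p1) → 36.0365
  f9: (p9, p6, p0) → 75.2299
  f10: (p9, p5, p1) → 31.0527
  f11: (p9, p5, p6) → 63.2088
  f12: (p3, p7, p1) → 54.8832
  f13: (p3, p5, p1) → 2.3180
  f14: (p3, p5, p7) → 30.3652
Σ area = 744.022

Euler: V−E+F = 9−21+14 = 2.


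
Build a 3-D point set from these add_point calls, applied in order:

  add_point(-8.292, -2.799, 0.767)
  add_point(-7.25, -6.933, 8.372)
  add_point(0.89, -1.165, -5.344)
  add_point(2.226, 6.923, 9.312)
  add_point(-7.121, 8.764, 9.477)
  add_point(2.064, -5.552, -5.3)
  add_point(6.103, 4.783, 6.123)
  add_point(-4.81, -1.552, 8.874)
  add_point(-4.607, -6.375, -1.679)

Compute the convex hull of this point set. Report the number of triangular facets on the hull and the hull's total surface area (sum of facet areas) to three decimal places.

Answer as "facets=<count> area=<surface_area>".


Hull vertices (9/9): indices [0, 1, 2, 3, 4, 5, 6, 7, 8].

Triangle areas on the boundary:
  f1: (p1, p4, p0) → 62.5447
  f2: (p2, p4, p0) → 80.1070
  f3: (p2, p4, p6) → 98.9263
  f4: (p3, p4, p6) → 16.1765
  f5: (p3, p1, p6) → 45.8291
  f6: (p5, p1, p6) → 121.4654
  f7: (p5, p2, p6) → 30.0971
  f8: (p7, p1, p4) → 18.8740
  f9: (p7, p3, p4) → 46.1603
  f10: (p7, p3, p1) → 8.7304
  f11: (p8, p1, p0) → 24.7940
  f12: (p8, p5, p1) → 28.9198
  f13: (p8, p2, p0) → 23.3346
  f14: (p8, p5, p2) → 17.2178
Σ area = 623.177

Check V−E+F: 9 − 21 + 14 = 2.

facets=14 area=623.177


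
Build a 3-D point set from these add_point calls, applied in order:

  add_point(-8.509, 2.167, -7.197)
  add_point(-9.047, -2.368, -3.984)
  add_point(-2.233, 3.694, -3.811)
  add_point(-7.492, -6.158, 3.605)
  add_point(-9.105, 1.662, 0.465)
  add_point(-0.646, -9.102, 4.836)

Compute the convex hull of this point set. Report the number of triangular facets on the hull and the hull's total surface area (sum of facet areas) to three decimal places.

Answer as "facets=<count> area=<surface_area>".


Points on the hull: [0, 1, 2, 3, 4, 5] (6 of 6).

Facet areas (half cross-product norm):
  f1: (p2, p5, p4) → 59.3153
  f2: (p0, p2, p4) → 25.9587
  f3: (p0, p2, p5) → 55.7470
  f4: (p3, p5, p4) → 26.2726
  f5: (p1, p0, p5) → 27.7720
  f6: (p1, p3, p5) → 28.6054
  f7: (p1, p0, p4) → 16.6435
  f8: (p1, p3, p4) → 24.1959
Σ area = 264.510

Euler characteristic 6−12+8 = 2 ✓

facets=8 area=264.510


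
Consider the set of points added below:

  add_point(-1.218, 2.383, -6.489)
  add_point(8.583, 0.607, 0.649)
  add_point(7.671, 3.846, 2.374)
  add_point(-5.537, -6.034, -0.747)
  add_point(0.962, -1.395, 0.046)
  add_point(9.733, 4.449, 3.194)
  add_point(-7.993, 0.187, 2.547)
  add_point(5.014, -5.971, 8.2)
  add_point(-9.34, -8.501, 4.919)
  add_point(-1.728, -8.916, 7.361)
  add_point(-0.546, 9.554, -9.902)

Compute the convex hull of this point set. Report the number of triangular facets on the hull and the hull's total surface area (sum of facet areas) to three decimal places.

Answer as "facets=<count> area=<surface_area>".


facets=14 area=726.522

Hull vertices (9/11): indices [0, 1, 3, 5, 6, 7, 8, 9, 10].

Area of each hull facet:
  f1: (p6, p10, p8) → 50.2463
  f2: (p6, p10, p5) → 134.5148
  f3: (p6, p7, p5) → 95.2685
  f4: (p3, p10, p8) → 40.5278
  f5: (p9, p3, p8) → 28.1753
  f6: (p9, p3, p7) → 32.7100
  f7: (p9, p6, p8) → 36.4444
  f8: (p9, p6, p7) → 43.5528
  f9: (p0, p3, p10) → 15.1183
  f10: (p1, p3, p7) → 72.0432
  f11: (p1, p0, p3) → 67.4641
  f12: (p1, p7, p5) → 24.7320
  f13: (p1, p10, p5) → 39.3343
  f14: (p1, p0, p10) → 46.3897
Σ area = 726.522

Euler: V−E+F = 9−21+14 = 2.


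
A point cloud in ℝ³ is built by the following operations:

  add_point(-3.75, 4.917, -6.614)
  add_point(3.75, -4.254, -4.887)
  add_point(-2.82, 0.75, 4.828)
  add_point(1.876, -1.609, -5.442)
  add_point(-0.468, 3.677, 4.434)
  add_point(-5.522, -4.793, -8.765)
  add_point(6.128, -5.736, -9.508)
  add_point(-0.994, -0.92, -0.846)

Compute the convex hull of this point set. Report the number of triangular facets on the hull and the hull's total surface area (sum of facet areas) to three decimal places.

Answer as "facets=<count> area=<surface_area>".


facets=8 area=355.245

Extreme-point indices: [0, 1, 2, 4, 5, 6] — 6 of 8 on the boundary.

Facet areas (half cross-product norm):
  f1: (p0, p6, p5) → 58.9489
  f2: (p2, p0, p5) → 61.2760
  f3: (p4, p0, p6) → 85.5842
  f4: (p4, p2, p0) → 21.8819
  f5: (p1, p6, p5) → 27.1447
  f6: (p1, p2, p5) → 63.3399
  f7: (p1, p4, p6) → 13.1110
  f8: (p1, p4, p2) → 23.9589
Σ area = 355.245

Euler: V−E+F = 6−12+8 = 2.


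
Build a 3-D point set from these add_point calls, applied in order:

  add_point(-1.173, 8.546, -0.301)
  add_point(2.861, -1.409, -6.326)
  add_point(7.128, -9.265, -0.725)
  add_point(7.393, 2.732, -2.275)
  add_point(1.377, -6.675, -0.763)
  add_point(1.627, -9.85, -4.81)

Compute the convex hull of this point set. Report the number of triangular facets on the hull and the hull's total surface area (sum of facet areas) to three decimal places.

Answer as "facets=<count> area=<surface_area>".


Points on the hull: [0, 1, 2, 3, 4, 5] (6 of 6).

Per-facet area ½‖(b−a)×(c−a)‖:
  f1: (p1, p3, p0) → 38.6114
  f2: (p1, p5, p0) → 40.3050
  f3: (p2, p3, p0) → 55.0261
  f4: (p2, p1, p3) → 38.5053
  f5: (p2, p1, p5) → 29.6629
  f6: (p4, p5, p0) → 30.5715
  f7: (p4, p2, p0) → 40.4989
  f8: (p4, p2, p5) → 15.5300
Σ area = 288.711

Euler: V−E+F = 6−12+8 = 2.

facets=8 area=288.711


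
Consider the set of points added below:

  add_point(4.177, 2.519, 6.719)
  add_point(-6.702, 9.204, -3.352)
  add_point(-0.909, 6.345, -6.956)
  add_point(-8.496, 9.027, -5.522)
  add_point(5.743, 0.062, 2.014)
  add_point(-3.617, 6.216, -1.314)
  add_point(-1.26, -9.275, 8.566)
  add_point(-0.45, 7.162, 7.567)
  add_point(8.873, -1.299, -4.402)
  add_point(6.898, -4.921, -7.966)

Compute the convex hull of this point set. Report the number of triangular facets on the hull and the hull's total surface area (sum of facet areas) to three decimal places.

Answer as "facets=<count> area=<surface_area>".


8 of the 10 inputs are extreme points: [0, 1, 2, 3, 6, 7, 8, 9].

Per-facet area ½‖(b−a)×(c−a)‖:
  f1: (p9, p6, p3) → 190.9852
  f2: (p9, p6, p8) → 49.8337
  f3: (p7, p6, p3) → 126.2226
  f4: (p2, p9, p3) → 33.0086
  f5: (p2, p9, p8) → 34.5470
  f6: (p2, p7, p8) → 90.5186
  f7: (p0, p6, p8) → 83.0405
  f8: (p0, p7, p8) → 33.9604
  f9: (p0, p7, p6) → 41.0213
  f10: (p1, p7, p3) → 4.9878
  f11: (p1, p2, p3) → 10.3832
  f12: (p1, p2, p7) → 47.1273
Σ area = 745.636

Euler: V−E+F = 8−18+12 = 2.

facets=12 area=745.636
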